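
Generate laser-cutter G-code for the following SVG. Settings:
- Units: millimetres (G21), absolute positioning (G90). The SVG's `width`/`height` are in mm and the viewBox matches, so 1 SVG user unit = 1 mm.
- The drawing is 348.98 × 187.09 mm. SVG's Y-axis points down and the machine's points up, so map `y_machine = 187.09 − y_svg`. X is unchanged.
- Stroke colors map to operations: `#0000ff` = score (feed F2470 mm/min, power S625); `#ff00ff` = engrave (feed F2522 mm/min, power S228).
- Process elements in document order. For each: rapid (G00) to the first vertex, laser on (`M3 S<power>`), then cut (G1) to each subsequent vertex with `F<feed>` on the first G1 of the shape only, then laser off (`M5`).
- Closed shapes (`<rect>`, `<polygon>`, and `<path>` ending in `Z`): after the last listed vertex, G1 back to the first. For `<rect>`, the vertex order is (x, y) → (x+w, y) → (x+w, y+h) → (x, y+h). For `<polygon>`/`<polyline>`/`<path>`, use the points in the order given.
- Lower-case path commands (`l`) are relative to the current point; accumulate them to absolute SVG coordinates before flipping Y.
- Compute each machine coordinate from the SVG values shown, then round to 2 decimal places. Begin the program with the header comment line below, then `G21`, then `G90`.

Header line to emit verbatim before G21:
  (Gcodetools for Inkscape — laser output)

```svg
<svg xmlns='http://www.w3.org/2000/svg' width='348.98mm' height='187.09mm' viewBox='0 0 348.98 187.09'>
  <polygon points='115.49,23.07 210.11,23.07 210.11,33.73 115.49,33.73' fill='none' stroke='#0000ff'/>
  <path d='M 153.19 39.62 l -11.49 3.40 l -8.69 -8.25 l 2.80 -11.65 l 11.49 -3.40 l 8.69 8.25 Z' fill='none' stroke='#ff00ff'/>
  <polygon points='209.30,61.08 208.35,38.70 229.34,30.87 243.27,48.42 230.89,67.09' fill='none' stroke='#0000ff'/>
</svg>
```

viewBox `0 0 348.98 187.09` with mm width/height → 1 unit = 1 mm. Flip: y_m = 187.09 − y_svg.

**Shape 1** — `<polygon>` rectangle, stroke `#0000ff` → score (S625, F2470). Machine vertices: (115.49,164.02) → (210.11,164.02) → (210.11,153.36) → (115.49,153.36) → (115.49,164.02). Closed: final G1 returns to the first vertex.

**Shape 2** — `<path>` regular polygon, stroke `#ff00ff` → engrave (S228, F2522). Machine vertices: (153.19,147.47) → (141.70,144.07) → (133.01,152.32) → (135.81,163.97) → (147.30,167.37) → (155.99,159.12) → (153.19,147.47). Closed: final G1 returns to the first vertex.

**Shape 3** — `<polygon>` regular polygon, stroke `#0000ff` → score (S625, F2470). Machine vertices: (209.30,126.01) → (208.35,148.39) → (229.34,156.22) → (243.27,138.67) → (230.89,120.00) → (209.30,126.01). Closed: final G1 returns to the first vertex.

(Gcodetools for Inkscape — laser output)
G21
G90
G00 X115.49 Y164.02
M3 S625
G1 X210.11 Y164.02 F2470
G1 X210.11 Y153.36
G1 X115.49 Y153.36
G1 X115.49 Y164.02
M5
G00 X153.19 Y147.47
M3 S228
G1 X141.70 Y144.07 F2522
G1 X133.01 Y152.32
G1 X135.81 Y163.97
G1 X147.30 Y167.37
G1 X155.99 Y159.12
G1 X153.19 Y147.47
M5
G00 X209.30 Y126.01
M3 S625
G1 X208.35 Y148.39 F2470
G1 X229.34 Y156.22
G1 X243.27 Y138.67
G1 X230.89 Y120.00
G1 X209.30 Y126.01
M5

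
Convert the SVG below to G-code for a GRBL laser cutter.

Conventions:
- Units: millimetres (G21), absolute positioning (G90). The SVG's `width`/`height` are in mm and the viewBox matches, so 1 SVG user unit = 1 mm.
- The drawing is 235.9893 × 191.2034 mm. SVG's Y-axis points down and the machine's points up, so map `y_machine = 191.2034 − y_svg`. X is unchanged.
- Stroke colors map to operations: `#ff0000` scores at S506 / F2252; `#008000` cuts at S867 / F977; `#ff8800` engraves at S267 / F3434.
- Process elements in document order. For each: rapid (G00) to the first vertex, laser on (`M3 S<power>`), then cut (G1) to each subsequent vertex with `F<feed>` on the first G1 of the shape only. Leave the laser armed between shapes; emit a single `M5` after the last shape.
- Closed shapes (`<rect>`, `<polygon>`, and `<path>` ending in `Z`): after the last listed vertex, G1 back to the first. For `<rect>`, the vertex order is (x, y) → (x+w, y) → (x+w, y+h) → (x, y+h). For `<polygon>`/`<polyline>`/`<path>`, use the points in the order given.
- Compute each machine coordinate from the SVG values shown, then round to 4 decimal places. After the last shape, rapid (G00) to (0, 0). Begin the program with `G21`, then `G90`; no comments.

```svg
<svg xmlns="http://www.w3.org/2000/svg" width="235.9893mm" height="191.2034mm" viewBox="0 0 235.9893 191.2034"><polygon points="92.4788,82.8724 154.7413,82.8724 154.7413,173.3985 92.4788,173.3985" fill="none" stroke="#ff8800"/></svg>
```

1 u = 1 mm; y_m = 191.2034 − y.

[1] `<polygon>` rectangle, #ff8800→engrave S267 F3434: (92.4788,108.3310) → (154.7413,108.3310) → (154.7413,17.8049) → (92.4788,17.8049) → (92.4788,108.3310) (closed)

G21
G90
G00 X92.4788 Y108.3310
M3 S267
G1 X154.7413 Y108.3310 F3434
G1 X154.7413 Y17.8049
G1 X92.4788 Y17.8049
G1 X92.4788 Y108.3310
M5
G00 X0.0000 Y0.0000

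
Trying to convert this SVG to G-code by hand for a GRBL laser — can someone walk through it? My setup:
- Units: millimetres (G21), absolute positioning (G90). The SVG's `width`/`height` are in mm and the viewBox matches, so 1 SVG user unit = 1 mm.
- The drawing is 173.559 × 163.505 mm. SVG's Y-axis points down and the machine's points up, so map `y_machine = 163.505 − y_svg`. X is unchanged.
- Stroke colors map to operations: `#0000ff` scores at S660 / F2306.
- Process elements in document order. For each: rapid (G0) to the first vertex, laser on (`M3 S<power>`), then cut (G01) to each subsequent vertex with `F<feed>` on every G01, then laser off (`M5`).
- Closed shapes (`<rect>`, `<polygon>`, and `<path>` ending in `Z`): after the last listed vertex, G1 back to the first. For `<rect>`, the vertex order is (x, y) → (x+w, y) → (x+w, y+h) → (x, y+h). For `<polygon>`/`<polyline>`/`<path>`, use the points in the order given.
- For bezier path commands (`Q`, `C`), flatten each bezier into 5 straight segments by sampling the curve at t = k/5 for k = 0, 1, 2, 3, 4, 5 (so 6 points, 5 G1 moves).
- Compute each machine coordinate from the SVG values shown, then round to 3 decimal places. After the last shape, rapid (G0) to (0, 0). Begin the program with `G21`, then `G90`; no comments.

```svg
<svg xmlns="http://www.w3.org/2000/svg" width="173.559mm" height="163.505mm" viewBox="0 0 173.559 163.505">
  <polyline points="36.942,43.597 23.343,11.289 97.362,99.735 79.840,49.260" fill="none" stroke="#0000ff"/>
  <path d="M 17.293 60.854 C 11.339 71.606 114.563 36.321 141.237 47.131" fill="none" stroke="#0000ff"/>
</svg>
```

G21
G90
G0 X36.942 Y119.908
M3 S660
G01 X23.343 Y152.216 F2306
G01 X97.362 Y63.770 F2306
G01 X79.840 Y114.245 F2306
M5
G0 X17.293 Y102.651
M3 S660
G01 X25.336 Y100.987 F2306
G01 X50.667 Y105.950 F2306
G01 X84.371 Y113.117 F2306
G01 X117.532 Y118.066 F2306
G01 X141.237 Y116.374 F2306
M5
G0 X0.000 Y0.000

viewBox `0 0 173.559 163.505` with mm width/height → 1 unit = 1 mm. Flip: y_m = 163.505 − y_svg.

**Shape 1** — `<polyline>` open polyline, stroke `#0000ff` → score (S660, F2306). Machine vertices: (36.942,119.908) → (23.343,152.216) → (97.362,63.770) → (79.840,114.245). Open path.

**Shape 2** — `<path>` cubic bezier, stroke `#0000ff` → score (S660, F2306). Control points (SVG): P0=(17.293,60.854), P1=(11.339,71.606), P2=(114.563,36.321), P3=(141.237,47.131); sampled at t=k/5. Machine vertices: (17.293,102.651) → (25.336,100.987) → (50.667,105.950) → (84.371,113.117) → (117.532,118.066) → (141.237,116.374). Open path.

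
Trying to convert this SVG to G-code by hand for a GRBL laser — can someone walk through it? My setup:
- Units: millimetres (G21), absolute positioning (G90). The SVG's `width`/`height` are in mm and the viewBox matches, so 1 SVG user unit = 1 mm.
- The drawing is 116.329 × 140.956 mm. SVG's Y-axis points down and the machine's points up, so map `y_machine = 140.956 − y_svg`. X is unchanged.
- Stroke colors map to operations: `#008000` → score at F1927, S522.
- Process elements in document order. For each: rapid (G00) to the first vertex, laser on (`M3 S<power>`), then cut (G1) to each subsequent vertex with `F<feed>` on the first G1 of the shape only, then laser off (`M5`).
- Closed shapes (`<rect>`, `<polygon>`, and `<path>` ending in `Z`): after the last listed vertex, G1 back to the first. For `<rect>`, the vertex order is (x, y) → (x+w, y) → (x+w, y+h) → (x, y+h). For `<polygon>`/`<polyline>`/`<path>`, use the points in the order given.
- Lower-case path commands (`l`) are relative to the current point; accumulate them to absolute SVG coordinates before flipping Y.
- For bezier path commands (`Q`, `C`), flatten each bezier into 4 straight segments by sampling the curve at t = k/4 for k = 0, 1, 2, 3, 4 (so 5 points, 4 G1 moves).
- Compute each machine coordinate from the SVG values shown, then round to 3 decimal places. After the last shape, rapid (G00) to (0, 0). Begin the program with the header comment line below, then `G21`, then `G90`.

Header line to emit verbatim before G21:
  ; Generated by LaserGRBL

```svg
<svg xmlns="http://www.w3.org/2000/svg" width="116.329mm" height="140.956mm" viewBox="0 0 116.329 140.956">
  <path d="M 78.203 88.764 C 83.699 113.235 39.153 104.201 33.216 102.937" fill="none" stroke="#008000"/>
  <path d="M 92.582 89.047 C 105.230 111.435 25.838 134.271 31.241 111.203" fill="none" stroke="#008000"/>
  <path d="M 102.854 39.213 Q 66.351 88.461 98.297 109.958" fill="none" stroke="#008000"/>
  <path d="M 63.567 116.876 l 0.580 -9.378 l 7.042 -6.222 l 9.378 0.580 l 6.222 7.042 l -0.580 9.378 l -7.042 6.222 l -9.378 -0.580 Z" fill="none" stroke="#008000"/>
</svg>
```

; Generated by LaserGRBL
G21
G90
G00 X78.203 Y52.192
M3 S522
G1 X74.327 Y39.476 F1927
G1 X59.997 Y35.455
G1 X43.523 Y36.259
G1 X33.216 Y38.019
M5
G00 X92.582 Y51.909
M3 S522
G1 X87.574 Y35.758 F1927
G1 X64.628 Y23.785
G1 X40.325 Y20.335
G1 X31.241 Y29.753
M5
G00 X102.854 Y101.743
M3 S522
G1 X88.881 Y78.853 F1927
G1 X83.463 Y59.433
G1 X86.602 Y43.481
G1 X98.297 Y30.998
M5
G00 X63.567 Y24.080
M3 S522
G1 X64.147 Y33.458 F1927
G1 X71.189 Y39.680
G1 X80.567 Y39.100
G1 X86.789 Y32.058
G1 X86.209 Y22.680
G1 X79.167 Y16.458
G1 X69.789 Y17.038
G1 X63.567 Y24.080
M5
G00 X0.000 Y0.000

1 u = 1 mm; y_m = 140.956 − y.

[1] `<path>` cubic bezier, #008000→score S522 F1927: (78.203,52.192) → (74.327,39.476) → (59.997,35.455) → (43.523,36.259) → (33.216,38.019)

[2] `<path>` cubic bezier, #008000→score S522 F1927: (92.582,51.909) → (87.574,35.758) → (64.628,23.785) → (40.325,20.335) → (31.241,29.753)

[3] `<path>` quadratic bezier, #008000→score S522 F1927: (102.854,101.743) → (88.881,78.853) → (83.463,59.433) → (86.602,43.481) → (98.297,30.998)

[4] `<path>` regular polygon, #008000→score S522 F1927: (63.567,24.080) → (64.147,33.458) → (71.189,39.680) → (80.567,39.100) → (86.789,32.058) → (86.209,22.680) → (79.167,16.458) → (69.789,17.038) → (63.567,24.080) (closed)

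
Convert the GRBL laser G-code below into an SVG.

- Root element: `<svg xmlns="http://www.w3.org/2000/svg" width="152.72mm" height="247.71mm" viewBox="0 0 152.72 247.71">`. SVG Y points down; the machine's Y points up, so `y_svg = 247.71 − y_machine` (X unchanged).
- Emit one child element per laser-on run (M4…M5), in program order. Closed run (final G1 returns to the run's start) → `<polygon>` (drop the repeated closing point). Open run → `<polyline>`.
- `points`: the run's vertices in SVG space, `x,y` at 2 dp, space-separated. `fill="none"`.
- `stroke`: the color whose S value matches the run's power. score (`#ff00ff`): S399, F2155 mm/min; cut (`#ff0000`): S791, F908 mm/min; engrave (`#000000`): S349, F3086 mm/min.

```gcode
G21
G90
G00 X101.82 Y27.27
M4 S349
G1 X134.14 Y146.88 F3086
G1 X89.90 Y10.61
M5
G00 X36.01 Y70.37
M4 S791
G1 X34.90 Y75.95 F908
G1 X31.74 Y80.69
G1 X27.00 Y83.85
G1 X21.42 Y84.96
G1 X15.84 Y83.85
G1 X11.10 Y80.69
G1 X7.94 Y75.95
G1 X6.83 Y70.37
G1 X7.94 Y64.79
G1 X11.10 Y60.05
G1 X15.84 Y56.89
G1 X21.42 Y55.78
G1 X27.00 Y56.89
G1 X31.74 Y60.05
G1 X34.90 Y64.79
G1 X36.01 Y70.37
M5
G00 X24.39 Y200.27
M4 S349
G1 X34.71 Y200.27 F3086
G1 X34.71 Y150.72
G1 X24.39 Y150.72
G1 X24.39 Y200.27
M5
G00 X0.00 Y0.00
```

Machine Y-up, SVG Y-down with viewBox height 247.71, so y_svg = 247.71 − y_machine; X carries over.

Run 1: S349 ⇒ engrave layer `#000000`. The run is open, so emit a `<polyline>` with points (Y-flipped): 101.82,220.44 134.14,100.83 89.90,237.10.

Run 2: power S791 maps to stroke `#ff0000` (cut). The run returns to its start, so emit a `<polygon>` with points (Y-flipped): 36.01,177.34 34.90,171.76 31.74,167.02 27.00,163.86 21.42,162.75 15.84,163.86 11.10,167.02 7.94,171.76 6.83,177.34 7.94,182.92 11.10,187.66 15.84,190.82 21.42,191.93 27.00,190.82 31.74,187.66 34.90,182.92.

Run 3: the run's S349 means `#000000` (engrave). The run returns to its start, so emit a `<polygon>` with points (Y-flipped): 24.39,47.44 34.71,47.44 34.71,96.99 24.39,96.99.

<svg xmlns="http://www.w3.org/2000/svg" width="152.72mm" height="247.71mm" viewBox="0 0 152.72 247.71">
  <polyline points="101.82,220.44 134.14,100.83 89.90,237.10" fill="none" stroke="#000000"/>
  <polygon points="36.01,177.34 34.90,171.76 31.74,167.02 27.00,163.86 21.42,162.75 15.84,163.86 11.10,167.02 7.94,171.76 6.83,177.34 7.94,182.92 11.10,187.66 15.84,190.82 21.42,191.93 27.00,190.82 31.74,187.66 34.90,182.92" fill="none" stroke="#ff0000"/>
  <polygon points="24.39,47.44 34.71,47.44 34.71,96.99 24.39,96.99" fill="none" stroke="#000000"/>
</svg>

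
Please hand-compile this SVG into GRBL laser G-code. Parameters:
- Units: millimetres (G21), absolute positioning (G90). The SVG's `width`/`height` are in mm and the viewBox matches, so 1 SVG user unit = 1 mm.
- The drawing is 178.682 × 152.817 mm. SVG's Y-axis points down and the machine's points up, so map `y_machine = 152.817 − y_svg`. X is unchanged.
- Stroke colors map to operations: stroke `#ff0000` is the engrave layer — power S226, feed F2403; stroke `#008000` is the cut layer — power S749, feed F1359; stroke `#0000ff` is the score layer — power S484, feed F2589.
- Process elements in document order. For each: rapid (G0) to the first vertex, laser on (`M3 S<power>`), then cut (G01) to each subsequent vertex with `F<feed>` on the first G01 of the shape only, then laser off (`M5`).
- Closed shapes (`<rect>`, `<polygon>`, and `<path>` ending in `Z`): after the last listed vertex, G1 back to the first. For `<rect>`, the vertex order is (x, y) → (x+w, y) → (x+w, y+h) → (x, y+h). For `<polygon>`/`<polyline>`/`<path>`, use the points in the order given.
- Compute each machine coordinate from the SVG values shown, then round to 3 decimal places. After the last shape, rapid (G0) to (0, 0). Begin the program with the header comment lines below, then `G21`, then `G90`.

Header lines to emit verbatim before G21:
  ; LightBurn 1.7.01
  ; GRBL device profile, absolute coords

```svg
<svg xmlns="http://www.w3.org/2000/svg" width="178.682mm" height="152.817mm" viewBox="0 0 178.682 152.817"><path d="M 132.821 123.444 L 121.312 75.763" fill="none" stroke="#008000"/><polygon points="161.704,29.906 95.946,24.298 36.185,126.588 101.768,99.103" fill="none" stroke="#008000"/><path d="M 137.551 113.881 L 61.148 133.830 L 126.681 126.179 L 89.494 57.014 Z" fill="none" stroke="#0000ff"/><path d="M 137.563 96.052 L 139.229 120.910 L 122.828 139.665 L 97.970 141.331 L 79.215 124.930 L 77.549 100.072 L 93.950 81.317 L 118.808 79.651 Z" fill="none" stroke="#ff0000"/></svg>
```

Since the viewBox matches the mm dimensions, user units are millimetres directly. The only transform is the Y-flip y_m = 152.817 − y_svg.

Shape 1 is a line segment drawn with `<path>`. Its stroke #008000 means cut at S749, F1359. After flipping Y the toolpath is (132.821,29.373) → (121.312,77.054).

Shape 2 is a closed polygon drawn with `<polygon>`. Its stroke #008000 means cut at S749, F1359. After flipping Y the toolpath is (161.704,122.911) → (95.946,128.519) → (36.185,26.229) → (101.768,53.714) → (161.704,122.911), returning to the start.

Shape 3 is a closed polygon drawn with `<path>`. Its stroke #0000ff means score at S484, F2589. After flipping Y the toolpath is (137.551,38.936) → (61.148,18.987) → (126.681,26.638) → (89.494,95.803) → (137.551,38.936), returning to the start.

Shape 4 is a regular polygon drawn with `<path>`. Its stroke #ff0000 means engrave at S226, F2403. After flipping Y the toolpath is (137.563,56.765) → (139.229,31.907) → (122.828,13.152) → (97.970,11.486) → (79.215,27.887) → (77.549,52.745) → (93.950,71.500) → (118.808,73.166) → (137.563,56.765), returning to the start.

; LightBurn 1.7.01
; GRBL device profile, absolute coords
G21
G90
G0 X132.821 Y29.373
M3 S749
G01 X121.312 Y77.054 F1359
M5
G0 X161.704 Y122.911
M3 S749
G01 X95.946 Y128.519 F1359
G01 X36.185 Y26.229
G01 X101.768 Y53.714
G01 X161.704 Y122.911
M5
G0 X137.551 Y38.936
M3 S484
G01 X61.148 Y18.987 F2589
G01 X126.681 Y26.638
G01 X89.494 Y95.803
G01 X137.551 Y38.936
M5
G0 X137.563 Y56.765
M3 S226
G01 X139.229 Y31.907 F2403
G01 X122.828 Y13.152
G01 X97.970 Y11.486
G01 X79.215 Y27.887
G01 X77.549 Y52.745
G01 X93.950 Y71.500
G01 X118.808 Y73.166
G01 X137.563 Y56.765
M5
G0 X0.000 Y0.000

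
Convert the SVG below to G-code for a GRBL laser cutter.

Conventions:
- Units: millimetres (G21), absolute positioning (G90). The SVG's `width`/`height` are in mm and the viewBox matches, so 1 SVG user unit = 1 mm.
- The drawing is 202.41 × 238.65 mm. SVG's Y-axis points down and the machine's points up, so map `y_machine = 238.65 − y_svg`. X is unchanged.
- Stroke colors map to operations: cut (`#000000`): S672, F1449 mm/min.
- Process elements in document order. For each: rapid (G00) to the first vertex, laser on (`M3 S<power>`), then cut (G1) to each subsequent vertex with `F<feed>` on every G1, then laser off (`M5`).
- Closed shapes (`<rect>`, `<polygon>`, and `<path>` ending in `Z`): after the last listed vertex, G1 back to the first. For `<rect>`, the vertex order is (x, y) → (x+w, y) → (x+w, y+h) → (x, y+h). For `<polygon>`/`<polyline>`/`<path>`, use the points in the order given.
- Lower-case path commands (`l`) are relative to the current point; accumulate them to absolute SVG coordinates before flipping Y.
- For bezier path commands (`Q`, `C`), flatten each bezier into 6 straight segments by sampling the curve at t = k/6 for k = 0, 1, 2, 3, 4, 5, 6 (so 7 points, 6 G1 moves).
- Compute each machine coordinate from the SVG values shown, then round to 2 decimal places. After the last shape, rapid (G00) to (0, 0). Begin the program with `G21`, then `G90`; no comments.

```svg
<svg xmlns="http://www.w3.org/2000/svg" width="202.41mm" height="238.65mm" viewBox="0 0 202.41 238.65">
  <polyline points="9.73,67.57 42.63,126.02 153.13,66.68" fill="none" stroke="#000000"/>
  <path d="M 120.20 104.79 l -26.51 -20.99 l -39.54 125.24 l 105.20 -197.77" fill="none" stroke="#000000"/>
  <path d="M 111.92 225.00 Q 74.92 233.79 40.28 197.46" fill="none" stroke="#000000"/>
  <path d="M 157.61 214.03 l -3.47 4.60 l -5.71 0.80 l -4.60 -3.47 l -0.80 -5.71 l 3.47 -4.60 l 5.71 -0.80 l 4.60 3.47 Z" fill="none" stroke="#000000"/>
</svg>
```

1 u = 1 mm; y_m = 238.65 − y.

[1] `<polyline>` open polyline, #000000→cut S672 F1449: (9.73,171.08) → (42.63,112.63) → (153.13,171.97)

[2] `<path>` open polyline, #000000→cut S672 F1449: (120.20,133.86) → (93.69,154.85) → (54.15,29.61) → (159.35,227.38)

[3] `<path>` quadratic bezier, #000000→cut S672 F1449: (111.92,13.65) → (99.65,11.97) → (87.52,12.80) → (75.51,16.14) → (63.64,21.98) → (51.89,30.33) → (40.28,41.19)

[4] `<path>` regular polygon, #000000→cut S672 F1449: (157.61,24.62) → (154.14,20.02) → (148.43,19.22) → (143.83,22.69) → (143.03,28.40) → (146.50,33.00) → (152.21,33.80) → (156.81,30.33) → (157.61,24.62) (closed)

G21
G90
G00 X9.73 Y171.08
M3 S672
G1 X42.63 Y112.63 F1449
G1 X153.13 Y171.97 F1449
M5
G00 X120.20 Y133.86
M3 S672
G1 X93.69 Y154.85 F1449
G1 X54.15 Y29.61 F1449
G1 X159.35 Y227.38 F1449
M5
G00 X111.92 Y13.65
M3 S672
G1 X99.65 Y11.97 F1449
G1 X87.52 Y12.80 F1449
G1 X75.51 Y16.14 F1449
G1 X63.64 Y21.98 F1449
G1 X51.89 Y30.33 F1449
G1 X40.28 Y41.19 F1449
M5
G00 X157.61 Y24.62
M3 S672
G1 X154.14 Y20.02 F1449
G1 X148.43 Y19.22 F1449
G1 X143.83 Y22.69 F1449
G1 X143.03 Y28.40 F1449
G1 X146.50 Y33.00 F1449
G1 X152.21 Y33.80 F1449
G1 X156.81 Y30.33 F1449
G1 X157.61 Y24.62 F1449
M5
G00 X0.00 Y0.00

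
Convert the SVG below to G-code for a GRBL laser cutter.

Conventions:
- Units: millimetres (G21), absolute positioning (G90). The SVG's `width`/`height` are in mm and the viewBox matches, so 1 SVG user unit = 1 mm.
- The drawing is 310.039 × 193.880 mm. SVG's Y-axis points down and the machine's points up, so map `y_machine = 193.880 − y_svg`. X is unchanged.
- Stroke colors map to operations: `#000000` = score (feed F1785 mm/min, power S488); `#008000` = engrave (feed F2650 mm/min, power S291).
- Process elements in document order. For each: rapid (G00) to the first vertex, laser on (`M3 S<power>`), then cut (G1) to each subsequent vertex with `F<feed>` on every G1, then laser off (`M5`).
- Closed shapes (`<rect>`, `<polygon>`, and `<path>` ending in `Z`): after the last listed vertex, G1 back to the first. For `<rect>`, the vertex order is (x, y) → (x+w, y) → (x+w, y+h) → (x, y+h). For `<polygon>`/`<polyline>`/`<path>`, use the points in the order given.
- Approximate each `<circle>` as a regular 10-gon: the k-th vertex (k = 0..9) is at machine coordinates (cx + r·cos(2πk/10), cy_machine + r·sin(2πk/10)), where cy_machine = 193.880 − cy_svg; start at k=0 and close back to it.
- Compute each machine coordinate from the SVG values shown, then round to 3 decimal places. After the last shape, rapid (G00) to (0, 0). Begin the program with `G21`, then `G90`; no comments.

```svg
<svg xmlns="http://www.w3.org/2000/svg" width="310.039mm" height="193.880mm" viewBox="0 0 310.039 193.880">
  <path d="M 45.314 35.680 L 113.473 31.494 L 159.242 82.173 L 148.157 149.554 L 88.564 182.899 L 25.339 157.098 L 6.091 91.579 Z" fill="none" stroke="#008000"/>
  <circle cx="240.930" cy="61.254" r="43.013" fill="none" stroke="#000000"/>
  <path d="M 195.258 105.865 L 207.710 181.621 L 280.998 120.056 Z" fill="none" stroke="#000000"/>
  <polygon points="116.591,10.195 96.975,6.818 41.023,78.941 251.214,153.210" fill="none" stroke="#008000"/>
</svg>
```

Since the viewBox matches the mm dimensions, user units are millimetres directly. The only transform is the Y-flip y_m = 193.880 − y_svg.

Shape 1 is a regular polygon drawn with `<path>`. Its stroke #008000 means engrave at S291, F2650. After flipping Y the toolpath is (45.314,158.200) → (113.473,162.386) → (159.242,111.707) → (148.157,44.326) → (88.564,10.981) → (25.339,36.782) → (6.091,102.301) → (45.314,158.200), returning to the start.

Shape 2 is a circle drawn with `<circle>`. Its stroke #000000 means score at S488, F1785. After flipping Y the toolpath is (283.943,132.626) → (275.728,157.908) → (254.222,173.534) → (227.638,173.534) → (206.132,157.908) → (197.917,132.626) → (206.132,107.344) → (227.638,91.718) → (254.222,91.718) → (275.728,107.344) → (283.943,132.626), returning to the start.

Shape 3 is a closed polygon drawn with `<path>`. Its stroke #000000 means score at S488, F1785. After flipping Y the toolpath is (195.258,88.015) → (207.710,12.259) → (280.998,73.824) → (195.258,88.015), returning to the start.

Shape 4 is a closed polygon drawn with `<polygon>`. Its stroke #008000 means engrave at S291, F2650. After flipping Y the toolpath is (116.591,183.685) → (96.975,187.062) → (41.023,114.939) → (251.214,40.670) → (116.591,183.685), returning to the start.

G21
G90
G00 X45.314 Y158.200
M3 S291
G1 X113.473 Y162.386 F2650
G1 X159.242 Y111.707 F2650
G1 X148.157 Y44.326 F2650
G1 X88.564 Y10.981 F2650
G1 X25.339 Y36.782 F2650
G1 X6.091 Y102.301 F2650
G1 X45.314 Y158.200 F2650
M5
G00 X283.943 Y132.626
M3 S488
G1 X275.728 Y157.908 F1785
G1 X254.222 Y173.534 F1785
G1 X227.638 Y173.534 F1785
G1 X206.132 Y157.908 F1785
G1 X197.917 Y132.626 F1785
G1 X206.132 Y107.344 F1785
G1 X227.638 Y91.718 F1785
G1 X254.222 Y91.718 F1785
G1 X275.728 Y107.344 F1785
G1 X283.943 Y132.626 F1785
M5
G00 X195.258 Y88.015
M3 S488
G1 X207.710 Y12.259 F1785
G1 X280.998 Y73.824 F1785
G1 X195.258 Y88.015 F1785
M5
G00 X116.591 Y183.685
M3 S291
G1 X96.975 Y187.062 F2650
G1 X41.023 Y114.939 F2650
G1 X251.214 Y40.670 F2650
G1 X116.591 Y183.685 F2650
M5
G00 X0.000 Y0.000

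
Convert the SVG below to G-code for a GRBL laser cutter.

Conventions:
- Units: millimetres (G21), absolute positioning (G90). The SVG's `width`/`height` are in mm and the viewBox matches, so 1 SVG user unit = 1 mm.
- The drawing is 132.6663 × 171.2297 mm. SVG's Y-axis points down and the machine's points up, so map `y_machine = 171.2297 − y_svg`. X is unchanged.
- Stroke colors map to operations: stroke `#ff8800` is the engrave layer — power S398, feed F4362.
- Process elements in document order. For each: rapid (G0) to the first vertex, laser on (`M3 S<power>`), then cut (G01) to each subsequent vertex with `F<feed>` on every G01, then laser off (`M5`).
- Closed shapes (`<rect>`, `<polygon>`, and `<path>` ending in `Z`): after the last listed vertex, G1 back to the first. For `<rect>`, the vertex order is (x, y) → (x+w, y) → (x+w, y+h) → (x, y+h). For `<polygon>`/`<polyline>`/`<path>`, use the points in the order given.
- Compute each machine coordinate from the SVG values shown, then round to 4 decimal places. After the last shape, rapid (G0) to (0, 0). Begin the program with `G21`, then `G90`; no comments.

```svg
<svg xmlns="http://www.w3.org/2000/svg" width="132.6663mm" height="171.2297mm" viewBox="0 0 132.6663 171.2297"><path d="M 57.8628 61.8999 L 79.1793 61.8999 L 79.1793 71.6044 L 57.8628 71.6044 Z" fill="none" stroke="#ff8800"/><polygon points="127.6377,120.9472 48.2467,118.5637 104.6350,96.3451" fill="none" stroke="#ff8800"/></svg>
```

G21
G90
G0 X57.8628 Y109.3298
M3 S398
G01 X79.1793 Y109.3298 F4362
G01 X79.1793 Y99.6253 F4362
G01 X57.8628 Y99.6253 F4362
G01 X57.8628 Y109.3298 F4362
M5
G0 X127.6377 Y50.2825
M3 S398
G01 X48.2467 Y52.6660 F4362
G01 X104.6350 Y74.8846 F4362
G01 X127.6377 Y50.2825 F4362
M5
G0 X0.0000 Y0.0000

Since the viewBox matches the mm dimensions, user units are millimetres directly. The only transform is the Y-flip y_m = 171.2297 − y_svg.

Shape 1 is a rectangle drawn with `<path>`. Its stroke #ff8800 means engrave at S398, F4362. After flipping Y the toolpath is (57.8628,109.3298) → (79.1793,109.3298) → (79.1793,99.6253) → (57.8628,99.6253) → (57.8628,109.3298), returning to the start.

Shape 2 is a closed polygon drawn with `<polygon>`. Its stroke #ff8800 means engrave at S398, F4362. After flipping Y the toolpath is (127.6377,50.2825) → (48.2467,52.6660) → (104.6350,74.8846) → (127.6377,50.2825), returning to the start.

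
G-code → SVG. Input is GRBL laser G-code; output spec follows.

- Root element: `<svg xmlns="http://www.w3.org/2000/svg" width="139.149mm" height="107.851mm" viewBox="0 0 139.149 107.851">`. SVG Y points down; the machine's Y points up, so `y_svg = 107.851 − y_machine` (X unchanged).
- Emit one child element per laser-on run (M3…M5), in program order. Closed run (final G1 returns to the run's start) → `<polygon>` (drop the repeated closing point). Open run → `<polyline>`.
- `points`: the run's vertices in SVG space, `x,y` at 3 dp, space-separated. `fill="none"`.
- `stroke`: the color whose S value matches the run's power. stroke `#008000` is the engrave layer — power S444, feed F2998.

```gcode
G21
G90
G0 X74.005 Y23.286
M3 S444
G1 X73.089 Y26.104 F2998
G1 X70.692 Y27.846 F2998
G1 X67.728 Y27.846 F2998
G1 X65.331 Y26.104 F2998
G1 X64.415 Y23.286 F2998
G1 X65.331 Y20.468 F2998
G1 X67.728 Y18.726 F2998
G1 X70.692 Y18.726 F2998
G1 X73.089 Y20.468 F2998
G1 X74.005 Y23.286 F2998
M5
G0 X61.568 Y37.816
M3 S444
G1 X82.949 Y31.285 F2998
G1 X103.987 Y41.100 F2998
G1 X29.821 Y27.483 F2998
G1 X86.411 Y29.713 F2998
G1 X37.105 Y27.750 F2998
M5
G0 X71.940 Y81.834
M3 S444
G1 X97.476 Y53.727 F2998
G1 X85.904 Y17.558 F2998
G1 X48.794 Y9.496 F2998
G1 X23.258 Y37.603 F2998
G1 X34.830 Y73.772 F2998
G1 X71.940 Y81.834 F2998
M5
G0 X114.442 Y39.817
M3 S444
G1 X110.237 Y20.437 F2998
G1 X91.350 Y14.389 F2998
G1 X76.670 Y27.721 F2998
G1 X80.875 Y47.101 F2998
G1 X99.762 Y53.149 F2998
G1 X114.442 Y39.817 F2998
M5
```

y_svg = 107.851 − y_m. Every run uses S444, so all elements get stroke `#008000` (engrave).

[1] closed run; points: 74.005,84.565 73.089,81.747 70.692,80.005 67.728,80.005 65.331,81.747 64.415,84.565 65.331,87.383 67.728,89.125 70.692,89.125 73.089,87.383

[2] open run; points: 61.568,70.035 82.949,76.566 103.987,66.751 29.821,80.368 86.411,78.138 37.105,80.101

[3] closed run; points: 71.940,26.017 97.476,54.124 85.904,90.293 48.794,98.355 23.258,70.248 34.830,34.079

[4] closed run; points: 114.442,68.034 110.237,87.414 91.350,93.462 76.670,80.130 80.875,60.750 99.762,54.702

<svg xmlns="http://www.w3.org/2000/svg" width="139.149mm" height="107.851mm" viewBox="0 0 139.149 107.851">
  <polygon points="74.005,84.565 73.089,81.747 70.692,80.005 67.728,80.005 65.331,81.747 64.415,84.565 65.331,87.383 67.728,89.125 70.692,89.125 73.089,87.383" fill="none" stroke="#008000"/>
  <polyline points="61.568,70.035 82.949,76.566 103.987,66.751 29.821,80.368 86.411,78.138 37.105,80.101" fill="none" stroke="#008000"/>
  <polygon points="71.940,26.017 97.476,54.124 85.904,90.293 48.794,98.355 23.258,70.248 34.830,34.079" fill="none" stroke="#008000"/>
  <polygon points="114.442,68.034 110.237,87.414 91.350,93.462 76.670,80.130 80.875,60.750 99.762,54.702" fill="none" stroke="#008000"/>
</svg>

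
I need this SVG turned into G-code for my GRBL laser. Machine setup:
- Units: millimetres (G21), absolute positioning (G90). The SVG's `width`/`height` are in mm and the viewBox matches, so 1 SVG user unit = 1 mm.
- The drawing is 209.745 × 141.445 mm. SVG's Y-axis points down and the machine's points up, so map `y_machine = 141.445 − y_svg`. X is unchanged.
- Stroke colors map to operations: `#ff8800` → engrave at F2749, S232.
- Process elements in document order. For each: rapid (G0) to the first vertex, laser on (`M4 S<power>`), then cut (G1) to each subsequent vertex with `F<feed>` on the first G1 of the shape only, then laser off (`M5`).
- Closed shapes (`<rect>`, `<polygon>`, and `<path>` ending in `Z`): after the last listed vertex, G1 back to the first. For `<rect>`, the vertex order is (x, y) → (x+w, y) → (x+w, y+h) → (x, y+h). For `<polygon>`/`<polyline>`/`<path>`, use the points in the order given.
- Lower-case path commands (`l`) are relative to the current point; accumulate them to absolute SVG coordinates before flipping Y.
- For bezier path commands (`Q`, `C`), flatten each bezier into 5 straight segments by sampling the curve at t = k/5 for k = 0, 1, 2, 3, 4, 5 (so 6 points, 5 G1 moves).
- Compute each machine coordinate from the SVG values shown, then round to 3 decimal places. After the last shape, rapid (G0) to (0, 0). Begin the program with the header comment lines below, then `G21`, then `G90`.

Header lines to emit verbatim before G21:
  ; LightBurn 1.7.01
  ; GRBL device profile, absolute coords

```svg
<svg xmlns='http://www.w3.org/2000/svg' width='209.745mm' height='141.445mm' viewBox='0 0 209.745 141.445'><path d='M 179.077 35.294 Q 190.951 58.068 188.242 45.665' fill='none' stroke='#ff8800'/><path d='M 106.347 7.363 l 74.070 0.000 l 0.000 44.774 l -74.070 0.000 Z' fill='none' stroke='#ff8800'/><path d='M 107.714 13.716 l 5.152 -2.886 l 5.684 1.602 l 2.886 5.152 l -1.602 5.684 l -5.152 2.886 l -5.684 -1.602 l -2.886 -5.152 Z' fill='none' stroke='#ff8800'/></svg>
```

Since the viewBox matches the mm dimensions, user units are millimetres directly. The only transform is the Y-flip y_m = 141.445 − y_svg.

Shape 1 is a quadratic bezier drawn with `<path>`. Its stroke #ff8800 means engrave at S232, F2749. After flipping Y the toolpath is (179.077,106.151) → (183.243,98.448) → (186.243,93.560) → (188.076,91.486) → (188.742,92.226) → (188.242,95.780).

Shape 2 is a rectangle drawn with `<path>`. Its stroke #ff8800 means engrave at S232, F2749. After flipping Y the toolpath is (106.347,134.082) → (180.417,134.082) → (180.417,89.308) → (106.347,89.308) → (106.347,134.082), returning to the start.

Shape 3 is a regular polygon drawn with `<path>`. Its stroke #ff8800 means engrave at S232, F2749. After flipping Y the toolpath is (107.714,127.729) → (112.866,130.615) → (118.550,129.013) → (121.436,123.861) → (119.834,118.177) → (114.682,115.291) → (108.998,116.893) → (106.112,122.045) → (107.714,127.729), returning to the start.

; LightBurn 1.7.01
; GRBL device profile, absolute coords
G21
G90
G0 X179.077 Y106.151
M4 S232
G1 X183.243 Y98.448 F2749
G1 X186.243 Y93.560
G1 X188.076 Y91.486
G1 X188.742 Y92.226
G1 X188.242 Y95.780
M5
G0 X106.347 Y134.082
M4 S232
G1 X180.417 Y134.082 F2749
G1 X180.417 Y89.308
G1 X106.347 Y89.308
G1 X106.347 Y134.082
M5
G0 X107.714 Y127.729
M4 S232
G1 X112.866 Y130.615 F2749
G1 X118.550 Y129.013
G1 X121.436 Y123.861
G1 X119.834 Y118.177
G1 X114.682 Y115.291
G1 X108.998 Y116.893
G1 X106.112 Y122.045
G1 X107.714 Y127.729
M5
G0 X0.000 Y0.000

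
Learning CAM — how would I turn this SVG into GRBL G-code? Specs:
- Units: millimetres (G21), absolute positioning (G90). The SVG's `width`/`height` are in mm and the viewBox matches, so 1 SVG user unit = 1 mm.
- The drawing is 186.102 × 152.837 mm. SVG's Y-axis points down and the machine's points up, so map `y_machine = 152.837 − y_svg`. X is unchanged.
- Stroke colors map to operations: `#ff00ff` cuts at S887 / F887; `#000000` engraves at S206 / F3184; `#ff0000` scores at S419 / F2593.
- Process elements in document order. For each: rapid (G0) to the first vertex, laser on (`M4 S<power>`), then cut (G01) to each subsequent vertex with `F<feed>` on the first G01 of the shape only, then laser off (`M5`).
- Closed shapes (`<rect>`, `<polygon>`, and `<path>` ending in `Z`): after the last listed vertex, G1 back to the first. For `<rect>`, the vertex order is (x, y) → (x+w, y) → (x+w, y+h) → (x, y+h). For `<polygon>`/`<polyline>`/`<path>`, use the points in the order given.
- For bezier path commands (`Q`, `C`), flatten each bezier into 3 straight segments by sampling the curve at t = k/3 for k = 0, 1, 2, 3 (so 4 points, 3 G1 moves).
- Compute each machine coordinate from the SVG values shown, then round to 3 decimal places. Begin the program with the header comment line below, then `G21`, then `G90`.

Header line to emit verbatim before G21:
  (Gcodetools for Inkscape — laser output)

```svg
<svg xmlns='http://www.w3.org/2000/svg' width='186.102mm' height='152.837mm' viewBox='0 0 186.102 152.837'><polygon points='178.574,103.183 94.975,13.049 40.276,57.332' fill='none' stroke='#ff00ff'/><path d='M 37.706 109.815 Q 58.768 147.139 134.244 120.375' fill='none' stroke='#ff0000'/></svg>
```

(Gcodetools for Inkscape — laser output)
G21
G90
G0 X178.574 Y49.654
M4 S887
G01 X94.975 Y139.788 F887
G01 X40.276 Y95.505
G01 X178.574 Y49.654
M5
G0 X37.706 Y43.022
M4 S419
G01 X57.793 Y25.260 F2593
G01 X89.973 Y21.740
G01 X134.244 Y32.462
M5

1 u = 1 mm; y_m = 152.837 − y.

[1] `<polygon>` closed polygon, #ff00ff→cut S887 F887: (178.574,49.654) → (94.975,139.788) → (40.276,95.505) → (178.574,49.654) (closed)

[2] `<path>` quadratic bezier, #ff0000→score S419 F2593: (37.706,43.022) → (57.793,25.260) → (89.973,21.740) → (134.244,32.462)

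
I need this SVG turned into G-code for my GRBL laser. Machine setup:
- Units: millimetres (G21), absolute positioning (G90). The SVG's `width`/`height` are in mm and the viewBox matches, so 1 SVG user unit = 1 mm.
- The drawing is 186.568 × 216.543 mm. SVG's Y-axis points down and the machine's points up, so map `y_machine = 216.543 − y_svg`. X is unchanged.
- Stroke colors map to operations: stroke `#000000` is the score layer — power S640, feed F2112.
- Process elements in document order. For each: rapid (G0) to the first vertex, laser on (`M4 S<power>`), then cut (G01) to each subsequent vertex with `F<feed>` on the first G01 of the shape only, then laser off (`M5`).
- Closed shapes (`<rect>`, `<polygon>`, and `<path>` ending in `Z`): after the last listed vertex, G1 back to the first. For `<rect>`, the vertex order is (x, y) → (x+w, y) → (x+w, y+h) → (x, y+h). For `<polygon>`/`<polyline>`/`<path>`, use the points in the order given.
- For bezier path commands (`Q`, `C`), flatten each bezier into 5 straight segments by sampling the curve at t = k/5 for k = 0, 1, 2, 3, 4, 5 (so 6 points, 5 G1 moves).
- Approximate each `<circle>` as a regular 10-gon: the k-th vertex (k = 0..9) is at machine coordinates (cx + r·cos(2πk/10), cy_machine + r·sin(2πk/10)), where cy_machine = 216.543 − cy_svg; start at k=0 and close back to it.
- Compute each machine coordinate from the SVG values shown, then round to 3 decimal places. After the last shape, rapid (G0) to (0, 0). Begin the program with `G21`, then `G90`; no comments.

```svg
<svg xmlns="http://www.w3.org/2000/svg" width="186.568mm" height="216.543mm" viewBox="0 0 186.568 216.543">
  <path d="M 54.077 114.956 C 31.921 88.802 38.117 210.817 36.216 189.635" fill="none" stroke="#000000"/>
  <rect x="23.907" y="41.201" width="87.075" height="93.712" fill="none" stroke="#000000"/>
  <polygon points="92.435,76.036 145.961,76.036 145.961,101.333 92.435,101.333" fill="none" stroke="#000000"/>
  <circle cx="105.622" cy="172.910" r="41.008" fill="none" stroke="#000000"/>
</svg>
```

viewBox `0 0 186.568 216.543` with mm width/height → 1 unit = 1 mm. Flip: y_m = 216.543 − y_svg.

**Shape 1** — `<path>` cubic bezier, stroke `#000000` → score (S640, F2112). Control points (SVG): P0=(54.077,114.956), P1=(31.921,88.802), P2=(38.117,210.817), P3=(36.216,189.635); sampled at t=k/5. Machine vertices: (54.077,101.587) → (43.894,101.830) → (38.766,80.498) → (36.943,51.577) → (36.677,29.052) → (36.216,26.908). Open path.

**Shape 2** — `<rect>` rectangle, stroke `#000000` → score (S640, F2112). Machine vertices: (23.907,175.342) → (110.982,175.342) → (110.982,81.630) → (23.907,81.630) → (23.907,175.342). Closed: final G1 returns to the first vertex.

**Shape 3** — `<polygon>` rectangle, stroke `#000000` → score (S640, F2112). Machine vertices: (92.435,140.507) → (145.961,140.507) → (145.961,115.210) → (92.435,115.210) → (92.435,140.507). Closed: final G1 returns to the first vertex.

**Shape 4** — `<circle>` circle, stroke `#000000` → score (S640, F2112). Machine vertices: (146.630,43.633) → (138.798,67.737) → (118.294,82.634) → (92.950,82.634) → (72.446,67.737) → (64.614,43.633) → (72.446,19.529) → (92.950,4.632) → (118.294,4.632) → (138.798,19.529) → (146.630,43.633). Closed: final G1 returns to the first vertex.

G21
G90
G0 X54.077 Y101.587
M4 S640
G01 X43.894 Y101.830 F2112
G01 X38.766 Y80.498
G01 X36.943 Y51.577
G01 X36.677 Y29.052
G01 X36.216 Y26.908
M5
G0 X23.907 Y175.342
M4 S640
G01 X110.982 Y175.342 F2112
G01 X110.982 Y81.630
G01 X23.907 Y81.630
G01 X23.907 Y175.342
M5
G0 X92.435 Y140.507
M4 S640
G01 X145.961 Y140.507 F2112
G01 X145.961 Y115.210
G01 X92.435 Y115.210
G01 X92.435 Y140.507
M5
G0 X146.630 Y43.633
M4 S640
G01 X138.798 Y67.737 F2112
G01 X118.294 Y82.634
G01 X92.950 Y82.634
G01 X72.446 Y67.737
G01 X64.614 Y43.633
G01 X72.446 Y19.529
G01 X92.950 Y4.632
G01 X118.294 Y4.632
G01 X138.798 Y19.529
G01 X146.630 Y43.633
M5
G0 X0.000 Y0.000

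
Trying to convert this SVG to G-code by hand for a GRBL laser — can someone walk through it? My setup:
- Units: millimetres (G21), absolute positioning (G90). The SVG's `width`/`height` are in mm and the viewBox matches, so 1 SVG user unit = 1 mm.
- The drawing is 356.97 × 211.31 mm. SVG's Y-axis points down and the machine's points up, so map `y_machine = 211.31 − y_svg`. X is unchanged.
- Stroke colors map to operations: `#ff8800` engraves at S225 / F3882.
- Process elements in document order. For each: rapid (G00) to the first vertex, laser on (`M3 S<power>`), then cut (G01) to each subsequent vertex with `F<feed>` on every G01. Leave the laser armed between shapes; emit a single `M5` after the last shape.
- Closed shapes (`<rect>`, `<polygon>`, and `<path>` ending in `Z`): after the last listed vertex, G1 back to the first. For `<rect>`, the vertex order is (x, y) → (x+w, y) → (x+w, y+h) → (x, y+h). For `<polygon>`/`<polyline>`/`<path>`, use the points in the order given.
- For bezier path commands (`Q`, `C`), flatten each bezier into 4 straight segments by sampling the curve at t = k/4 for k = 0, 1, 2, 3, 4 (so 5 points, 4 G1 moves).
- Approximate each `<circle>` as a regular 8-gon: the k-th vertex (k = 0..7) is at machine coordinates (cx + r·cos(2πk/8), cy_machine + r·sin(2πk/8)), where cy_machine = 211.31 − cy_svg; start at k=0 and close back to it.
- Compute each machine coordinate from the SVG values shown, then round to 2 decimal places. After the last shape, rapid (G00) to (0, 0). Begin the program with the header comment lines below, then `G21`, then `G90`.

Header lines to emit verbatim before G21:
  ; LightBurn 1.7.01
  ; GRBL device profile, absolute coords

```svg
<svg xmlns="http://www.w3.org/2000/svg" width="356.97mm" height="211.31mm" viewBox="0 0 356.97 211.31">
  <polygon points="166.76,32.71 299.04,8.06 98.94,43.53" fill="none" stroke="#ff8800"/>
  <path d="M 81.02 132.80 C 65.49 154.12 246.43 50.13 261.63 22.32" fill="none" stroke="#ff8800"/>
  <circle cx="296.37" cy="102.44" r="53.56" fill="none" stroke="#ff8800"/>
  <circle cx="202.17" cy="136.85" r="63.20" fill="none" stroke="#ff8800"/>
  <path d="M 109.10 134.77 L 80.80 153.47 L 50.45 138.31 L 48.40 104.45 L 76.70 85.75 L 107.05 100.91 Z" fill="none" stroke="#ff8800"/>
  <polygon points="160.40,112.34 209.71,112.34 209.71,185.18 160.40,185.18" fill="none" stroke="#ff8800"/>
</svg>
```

; LightBurn 1.7.01
; GRBL device profile, absolute coords
G21
G90
G00 X166.76 Y178.60
M3 S225
G01 X299.04 Y203.25 F3882
G01 X98.94 Y167.78 F3882
G01 X166.76 Y178.60 F3882
G00 X81.02 Y78.51
M3 S225
G01 X100.55 Y82.87 F3882
G01 X159.80 Y115.33 F3882
G01 X224.81 Y157.00 F3882
G01 X261.63 Y188.99 F3882
G00 X349.93 Y108.87
M3 S225
G01 X334.24 Y146.74 F3882
G01 X296.37 Y162.43 F3882
G01 X258.50 Y146.74 F3882
G01 X242.81 Y108.87 F3882
G01 X258.50 Y71.00 F3882
G01 X296.37 Y55.31 F3882
G01 X334.24 Y71.00 F3882
G01 X349.93 Y108.87 F3882
G00 X265.37 Y74.46
M3 S225
G01 X246.86 Y119.15 F3882
G01 X202.17 Y137.66 F3882
G01 X157.48 Y119.15 F3882
G01 X138.97 Y74.46 F3882
G01 X157.48 Y29.77 F3882
G01 X202.17 Y11.26 F3882
G01 X246.86 Y29.77 F3882
G01 X265.37 Y74.46 F3882
G00 X109.10 Y76.54
M3 S225
G01 X80.80 Y57.84 F3882
G01 X50.45 Y73.00 F3882
G01 X48.40 Y106.86 F3882
G01 X76.70 Y125.56 F3882
G01 X107.05 Y110.40 F3882
G01 X109.10 Y76.54 F3882
G00 X160.40 Y98.97
M3 S225
G01 X209.71 Y98.97 F3882
G01 X209.71 Y26.13 F3882
G01 X160.40 Y26.13 F3882
G01 X160.40 Y98.97 F3882
M5
G00 X0.00 Y0.00

1 u = 1 mm; y_m = 211.31 − y.

[1] `<polygon>` closed polygon, #ff8800→engrave S225 F3882: (166.76,178.60) → (299.04,203.25) → (98.94,167.78) → (166.76,178.60) (closed)

[2] `<path>` cubic bezier, #ff8800→engrave S225 F3882: (81.02,78.51) → (100.55,82.87) → (159.80,115.33) → (224.81,157.00) → (261.63,188.99)

[3] `<circle>` circle, #ff8800→engrave S225 F3882: (349.93,108.87) → (334.24,146.74) → (296.37,162.43) → (258.50,146.74) → (242.81,108.87) → (258.50,71.00) → (296.37,55.31) → (334.24,71.00) → (349.93,108.87) (closed)

[4] `<circle>` circle, #ff8800→engrave S225 F3882: (265.37,74.46) → (246.86,119.15) → (202.17,137.66) → (157.48,119.15) → (138.97,74.46) → (157.48,29.77) → (202.17,11.26) → (246.86,29.77) → (265.37,74.46) (closed)

[5] `<path>` regular polygon, #ff8800→engrave S225 F3882: (109.10,76.54) → (80.80,57.84) → (50.45,73.00) → (48.40,106.86) → (76.70,125.56) → (107.05,110.40) → (109.10,76.54) (closed)

[6] `<polygon>` rectangle, #ff8800→engrave S225 F3882: (160.40,98.97) → (209.71,98.97) → (209.71,26.13) → (160.40,26.13) → (160.40,98.97) (closed)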